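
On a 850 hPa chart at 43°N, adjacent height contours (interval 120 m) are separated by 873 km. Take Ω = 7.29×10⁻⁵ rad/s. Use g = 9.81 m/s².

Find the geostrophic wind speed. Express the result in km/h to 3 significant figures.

48.8 km/h

Coriolis parameter at 43°N:
f = 2Ω sin φ = 2 × 7.29×10⁻⁵ × sin 43° = 9.94×10⁻⁵ s⁻¹
Height gradient: |∂Z/∂n| = 120 m / 873000 m = 1.37×10⁻⁴
On a pressure surface, geostrophic balance gives V_g = (g/f)|∂Z/∂n|:
V_g = 9.81 × 1.37×10⁻⁴ / 9.94×10⁻⁵ = 13.6 m/s
Converting: 13.6 m/s × 3.6 = 48.8 km/h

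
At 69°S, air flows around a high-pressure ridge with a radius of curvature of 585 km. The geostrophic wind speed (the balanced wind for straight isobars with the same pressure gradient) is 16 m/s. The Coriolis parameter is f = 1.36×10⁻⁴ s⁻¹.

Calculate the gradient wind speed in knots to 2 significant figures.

Around a high, pressure-gradient force acts outward with centrifugal, so Coriolis balances both:
fV = (1/ρ)|∂P/∂n| + V²/R  →  V² − fR·V + fR·V_g = 0
With fR = 1.36×10⁻⁴ × 585×10³ m = 79.6 m/s:
V = [fR − √((fR)² − 4 fR V_g)]/2 = [79.6 − √(79.6² − 4×79.6×16)]/2 = 22.2 m/s
Supergeostrophic (V > V_g = 16 m/s), as expected around a high.
Converting: 22.2 m/s × 1.944 = 43 knots

43 knots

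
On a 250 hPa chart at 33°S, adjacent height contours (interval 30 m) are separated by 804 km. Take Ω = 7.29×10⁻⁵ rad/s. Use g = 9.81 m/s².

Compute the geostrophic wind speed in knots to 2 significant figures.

9.0 knots

Coriolis parameter at 33°S:
f = 2Ω sin φ = 2 × 7.29×10⁻⁵ × sin 33° = 7.94×10⁻⁵ s⁻¹
Height gradient: |∂Z/∂n| = 30 m / 804000 m = 3.73×10⁻⁵
On a pressure surface, geostrophic balance gives V_g = (g/f)|∂Z/∂n|:
V_g = 9.81 × 3.73×10⁻⁵ / 7.94×10⁻⁵ = 4.61 m/s
Converting: 4.61 m/s × 1.944 = 9.0 knots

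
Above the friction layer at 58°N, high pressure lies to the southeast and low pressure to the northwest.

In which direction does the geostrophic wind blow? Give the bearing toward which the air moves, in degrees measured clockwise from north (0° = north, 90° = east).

045°

The pressure-gradient force points toward the northwest (bearing 315°).
Geostrophic balance: in the Northern Hemisphere the Coriolis force deflects motion to the right, so the geostrophic wind blows 90° to the right of the pressure-gradient force (low pressure on the left).
Rotating 315° by 90° clockwise gives 045° — the wind blows toward the northeast.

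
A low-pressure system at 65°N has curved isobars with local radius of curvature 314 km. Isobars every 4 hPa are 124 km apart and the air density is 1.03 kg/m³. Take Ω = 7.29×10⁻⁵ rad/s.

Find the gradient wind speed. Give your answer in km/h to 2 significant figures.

Coriolis parameter at 65°N:
f = 2Ω sin φ = 2 × 7.29×10⁻⁵ × sin 65° = 1.32×10⁻⁴ s⁻¹
Pressure gradient: |∂P/∂n| = 400 Pa / 124000 m = 3.23×10⁻³ Pa/m
Geostrophic speed: V_g = |∂P/∂n|/(fρ) = 3.23×10⁻³/(1.32×10⁻⁴ × 1.03) = 23.7 m/s
Around a low, centrifugal force acts outward with Coriolis, so pressure-gradient force balances both:
(1/ρ)|∂P/∂n| = fV + V²/R  →  V² + fR·V − fR·V_g = 0
With fR = 1.32×10⁻⁴ × 314×10³ m = 41.5 m/s:
V = [−fR + √((fR)² + 4 fR V_g)]/2 = [−41.5 + √(41.5² + 4×41.5×23.7)]/2 = 16.9 m/s
Subgeostrophic (V < V_g = 23.7 m/s), as expected around a low.
Converting: 16.9 m/s × 3.6 = 61 km/h

61 km/h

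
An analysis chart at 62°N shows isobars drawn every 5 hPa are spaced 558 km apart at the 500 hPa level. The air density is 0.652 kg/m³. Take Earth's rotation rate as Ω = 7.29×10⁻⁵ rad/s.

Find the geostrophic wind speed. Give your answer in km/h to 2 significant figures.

Coriolis parameter at 62°N:
f = 2Ω sin φ = 2 × 7.29×10⁻⁵ × sin 62° = 1.29×10⁻⁴ s⁻¹
Pressure gradient: |∂P/∂n| = 500 Pa / 558000 m = 8.96×10⁻⁴ Pa/m
Geostrophic balance (pressure-gradient force = Coriolis force):
V_g = (1/(fρ)) |∂P/∂n| = 8.96×10⁻⁴ / (1.29×10⁻⁴ × 0.652) = 10.7 m/s
Converting: 10.7 m/s × 3.6 = 38 km/h

38 km/h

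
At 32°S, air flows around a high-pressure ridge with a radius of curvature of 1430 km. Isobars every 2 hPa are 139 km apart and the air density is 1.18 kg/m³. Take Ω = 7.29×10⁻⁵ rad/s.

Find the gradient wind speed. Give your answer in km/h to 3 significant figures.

Coriolis parameter at 32°S:
f = 2Ω sin φ = 2 × 7.29×10⁻⁵ × sin 32° = 7.73×10⁻⁵ s⁻¹
Pressure gradient: |∂P/∂n| = 200 Pa / 139000 m = 1.44×10⁻³ Pa/m
Geostrophic speed: V_g = |∂P/∂n|/(fρ) = 1.44×10⁻³/(7.73×10⁻⁵ × 1.18) = 15.8 m/s
Around a high, pressure-gradient force acts outward with centrifugal, so Coriolis balances both:
fV = (1/ρ)|∂P/∂n| + V²/R  →  V² − fR·V + fR·V_g = 0
With fR = 7.73×10⁻⁵ × 1430×10³ m = 110 m/s:
V = [fR − √((fR)² − 4 fR V_g)]/2 = [110 − √(110² − 4×110×15.8)]/2 = 19.1 m/s
Supergeostrophic (V > V_g = 15.8 m/s), as expected around a high.
Converting: 19.1 m/s × 3.6 = 68.7 km/h

68.7 km/h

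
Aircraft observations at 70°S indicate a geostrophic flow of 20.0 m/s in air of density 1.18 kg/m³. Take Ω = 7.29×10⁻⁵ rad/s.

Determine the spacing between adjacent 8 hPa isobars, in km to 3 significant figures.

Coriolis parameter at 70°S:
f = 2Ω sin φ = 2 × 7.29×10⁻⁵ × sin 70° = 1.37×10⁻⁴ s⁻¹
Geostrophic balance rearranged: |∂P/∂n| = f ρ V_g
|∂P/∂n| = 1.37×10⁻⁴ × 1.18 × 20.0 = 3.23×10⁻³ Pa/m
Isobar spacing: Δn = ΔP/|∂P/∂n| = 800 Pa / 3.23×10⁻³ Pa/m = 247420 m ≈ 247 km

247 km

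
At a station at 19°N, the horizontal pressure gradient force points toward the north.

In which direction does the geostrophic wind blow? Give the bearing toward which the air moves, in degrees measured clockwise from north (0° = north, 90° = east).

090°

The pressure-gradient force points toward the north (bearing 000°).
Geostrophic balance: in the Northern Hemisphere the Coriolis force deflects motion to the right, so the geostrophic wind blows 90° to the right of the pressure-gradient force (low pressure on the left).
Rotating 000° by 90° clockwise gives 090° — the wind blows toward the east.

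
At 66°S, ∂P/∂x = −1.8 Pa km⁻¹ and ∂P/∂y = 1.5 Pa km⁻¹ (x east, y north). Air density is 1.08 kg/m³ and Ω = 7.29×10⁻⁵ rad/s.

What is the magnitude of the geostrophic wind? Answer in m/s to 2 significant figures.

16 m/s

Coriolis parameter at 66°S:
f = 2Ω sin φ = 2 × 7.29×10⁻⁵ × sin 66° = 1.33×10⁻⁴ s⁻¹
In the Southern Hemisphere f is negative: f = −1.33×10⁻⁴ s⁻¹.
Component geostrophic relations (x east, y north):
u_g = −(1/(fρ)) ∂P/∂y,  v_g = (1/(fρ)) ∂P/∂x
u_g = −(1.5×10⁻³)/(−1.33×10⁻⁴ × 1.08) = 10.4 m/s;  v_g = (−1.8×10⁻³)/(−1.33×10⁻⁴ × 1.08) = 12.5 m/s
|V_g| = √(u_g² + v_g²) = 16.3 m/s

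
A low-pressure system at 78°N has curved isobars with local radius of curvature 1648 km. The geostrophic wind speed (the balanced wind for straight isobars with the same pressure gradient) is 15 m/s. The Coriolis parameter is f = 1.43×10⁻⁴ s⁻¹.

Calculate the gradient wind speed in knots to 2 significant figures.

28 knots

Around a low, centrifugal force acts outward with Coriolis, so pressure-gradient force balances both:
(1/ρ)|∂P/∂n| = fV + V²/R  →  V² + fR·V − fR·V_g = 0
With fR = 1.43×10⁻⁴ × 1648×10³ m = 236 m/s:
V = [−fR + √((fR)² + 4 fR V_g)]/2 = [−236 + √(236² + 4×236×15)]/2 = 14.2 m/s
Subgeostrophic (V < V_g = 15 m/s), as expected around a low.
Converting: 14.2 m/s × 1.944 = 28 knots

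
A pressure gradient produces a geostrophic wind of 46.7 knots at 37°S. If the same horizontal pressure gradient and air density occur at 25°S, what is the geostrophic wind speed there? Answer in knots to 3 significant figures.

66.5 knots

With the same pressure gradient and density, V_g ∝ 1/f ∝ 1/sin φ.
V₂ = V₁ · sin φ₁ / sin φ₂ = 46.7 × sin 37° / sin 25°
V₂ = 46.7 × 0.6018/0.4226 = 66.5 knots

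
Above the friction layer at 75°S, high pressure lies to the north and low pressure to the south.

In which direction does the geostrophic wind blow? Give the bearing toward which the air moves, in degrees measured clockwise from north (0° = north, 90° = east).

The pressure-gradient force points toward the south (bearing 180°).
Geostrophic balance: in the Southern Hemisphere the Coriolis force deflects motion to the left, so the geostrophic wind blows 90° to the left of the pressure-gradient force (low pressure on the right).
Rotating 180° by 90° counterclockwise gives 090° — the wind blows toward the east.

090°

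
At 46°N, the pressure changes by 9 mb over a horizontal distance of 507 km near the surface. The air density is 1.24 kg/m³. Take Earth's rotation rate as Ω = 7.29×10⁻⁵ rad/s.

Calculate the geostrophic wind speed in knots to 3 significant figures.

Coriolis parameter at 46°N:
f = 2Ω sin φ = 2 × 7.29×10⁻⁵ × sin 46° = 1.05×10⁻⁴ s⁻¹
Pressure gradient: |∂P/∂n| = 900 Pa / 507000 m = 1.78×10⁻³ Pa/m
Geostrophic balance (pressure-gradient force = Coriolis force):
V_g = (1/(fρ)) |∂P/∂n| = 1.78×10⁻³ / (1.05×10⁻⁴ × 1.24) = 13.6 m/s
Converting: 13.6 m/s × 1.944 = 26.5 knots

26.5 knots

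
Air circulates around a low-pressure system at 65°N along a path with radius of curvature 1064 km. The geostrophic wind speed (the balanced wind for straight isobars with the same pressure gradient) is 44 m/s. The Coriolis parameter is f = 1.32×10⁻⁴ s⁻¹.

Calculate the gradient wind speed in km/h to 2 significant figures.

130 km/h

Around a low, centrifugal force acts outward with Coriolis, so pressure-gradient force balances both:
(1/ρ)|∂P/∂n| = fV + V²/R  →  V² + fR·V − fR·V_g = 0
With fR = 1.32×10⁻⁴ × 1064×10³ m = 140 m/s:
V = [−fR + √((fR)² + 4 fR V_g)]/2 = [−140 + √(140² + 4×140×44)]/2 = 35.2 m/s
Subgeostrophic (V < V_g = 44 m/s), as expected around a low.
Converting: 35.2 m/s × 3.6 = 130 km/h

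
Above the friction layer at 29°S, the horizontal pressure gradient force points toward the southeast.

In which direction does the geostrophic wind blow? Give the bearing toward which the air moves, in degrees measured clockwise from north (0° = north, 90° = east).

045°

The pressure-gradient force points toward the southeast (bearing 135°).
Geostrophic balance: in the Southern Hemisphere the Coriolis force deflects motion to the left, so the geostrophic wind blows 90° to the left of the pressure-gradient force (low pressure on the right).
Rotating 135° by 90° counterclockwise gives 045° — the wind blows toward the northeast.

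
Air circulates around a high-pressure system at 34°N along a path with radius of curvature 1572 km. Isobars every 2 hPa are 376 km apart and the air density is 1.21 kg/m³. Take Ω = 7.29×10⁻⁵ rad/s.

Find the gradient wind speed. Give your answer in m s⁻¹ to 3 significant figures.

Coriolis parameter at 34°N:
f = 2Ω sin φ = 2 × 7.29×10⁻⁵ × sin 34° = 8.15×10⁻⁵ s⁻¹
Pressure gradient: |∂P/∂n| = 200 Pa / 376000 m = 5.32×10⁻⁴ Pa/m
Geostrophic speed: V_g = |∂P/∂n|/(fρ) = 5.32×10⁻⁴/(8.15×10⁻⁵ × 1.21) = 5.39 m/s
Around a high, pressure-gradient force acts outward with centrifugal, so Coriolis balances both:
fV = (1/ρ)|∂P/∂n| + V²/R  →  V² − fR·V + fR·V_g = 0
With fR = 8.15×10⁻⁵ × 1572×10³ m = 128 m/s:
V = [fR − √((fR)² − 4 fR V_g)]/2 = [128 − √(128² − 4×128×5.39)]/2 = 5.64 m/s
Supergeostrophic (V > V_g = 5.39 m/s), as expected around a high.

5.64 m s⁻¹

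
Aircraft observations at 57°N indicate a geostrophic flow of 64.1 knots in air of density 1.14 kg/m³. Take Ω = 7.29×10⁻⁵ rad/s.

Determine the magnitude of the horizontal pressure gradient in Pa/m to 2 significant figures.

Coriolis parameter at 57°N:
f = 2Ω sin φ = 2 × 7.29×10⁻⁵ × sin 57° = 1.22×10⁻⁴ s⁻¹
Wind speed in SI: 64.1 knots = 33.0 m/s
Geostrophic balance rearranged: |∂P/∂n| = f ρ V_g
|∂P/∂n| = 1.22×10⁻⁴ × 1.14 × 33.0 = 4.60×10⁻³ Pa/m

4.6×10⁻³ Pa/m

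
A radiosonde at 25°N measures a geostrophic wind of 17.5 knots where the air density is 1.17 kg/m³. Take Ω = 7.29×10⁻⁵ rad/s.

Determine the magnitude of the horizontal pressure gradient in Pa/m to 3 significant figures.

6.49×10⁻⁴ Pa/m

Coriolis parameter at 25°N:
f = 2Ω sin φ = 2 × 7.29×10⁻⁵ × sin 25° = 6.16×10⁻⁵ s⁻¹
Wind speed in SI: 17.5 knots = 9.00 m/s
Geostrophic balance rearranged: |∂P/∂n| = f ρ V_g
|∂P/∂n| = 6.16×10⁻⁵ × 1.17 × 9.00 = 6.49×10⁻⁴ Pa/m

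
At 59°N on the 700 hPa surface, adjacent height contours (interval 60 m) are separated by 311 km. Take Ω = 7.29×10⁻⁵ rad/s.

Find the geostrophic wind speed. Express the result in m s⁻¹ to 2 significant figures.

15 m s⁻¹

Coriolis parameter at 59°N:
f = 2Ω sin φ = 2 × 7.29×10⁻⁵ × sin 59° = 1.25×10⁻⁴ s⁻¹
Height gradient: |∂Z/∂n| = 60 m / 311000 m = 1.93×10⁻⁴
On a pressure surface, geostrophic balance gives V_g = (g/f)|∂Z/∂n|:
V_g = 9.81 × 1.93×10⁻⁴ / 1.25×10⁻⁴ = 15.1 m/s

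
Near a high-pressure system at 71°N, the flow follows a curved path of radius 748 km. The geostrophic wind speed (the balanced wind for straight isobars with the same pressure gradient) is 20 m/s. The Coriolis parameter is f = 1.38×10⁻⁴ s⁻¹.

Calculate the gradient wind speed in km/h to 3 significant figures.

97.7 km/h

Around a high, pressure-gradient force acts outward with centrifugal, so Coriolis balances both:
fV = (1/ρ)|∂P/∂n| + V²/R  →  V² − fR·V + fR·V_g = 0
With fR = 1.38×10⁻⁴ × 748×10³ m = 103 m/s:
V = [fR − √((fR)² − 4 fR V_g)]/2 = [103 − √(103² − 4×103×20)]/2 = 27.1 m/s
Supergeostrophic (V > V_g = 20 m/s), as expected around a high.
Converting: 27.1 m/s × 3.6 = 97.7 km/h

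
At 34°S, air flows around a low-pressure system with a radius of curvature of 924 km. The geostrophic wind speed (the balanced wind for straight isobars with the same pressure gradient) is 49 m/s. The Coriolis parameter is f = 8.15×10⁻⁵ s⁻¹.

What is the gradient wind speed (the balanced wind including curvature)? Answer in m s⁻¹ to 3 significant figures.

33.8 m s⁻¹

Around a low, centrifugal force acts outward with Coriolis, so pressure-gradient force balances both:
(1/ρ)|∂P/∂n| = fV + V²/R  →  V² + fR·V − fR·V_g = 0
With fR = 8.15×10⁻⁵ × 924×10³ m = 75.3 m/s:
V = [−fR + √((fR)² + 4 fR V_g)]/2 = [−75.3 + √(75.3² + 4×75.3×49)]/2 = 33.8 m/s
Subgeostrophic (V < V_g = 49 m/s), as expected around a low.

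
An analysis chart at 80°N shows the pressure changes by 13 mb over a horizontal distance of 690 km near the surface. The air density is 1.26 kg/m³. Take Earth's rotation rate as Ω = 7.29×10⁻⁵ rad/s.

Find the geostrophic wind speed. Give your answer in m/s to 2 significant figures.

10 m/s

Coriolis parameter at 80°N:
f = 2Ω sin φ = 2 × 7.29×10⁻⁵ × sin 80° = 1.44×10⁻⁴ s⁻¹
Pressure gradient: |∂P/∂n| = 1300 Pa / 690000 m = 1.88×10⁻³ Pa/m
Geostrophic balance (pressure-gradient force = Coriolis force):
V_g = (1/(fρ)) |∂P/∂n| = 1.88×10⁻³ / (1.44×10⁻⁴ × 1.26) = 10.4 m/s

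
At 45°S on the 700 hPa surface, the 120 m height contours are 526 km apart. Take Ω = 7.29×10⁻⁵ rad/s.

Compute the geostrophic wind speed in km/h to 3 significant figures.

Coriolis parameter at 45°S:
f = 2Ω sin φ = 2 × 7.29×10⁻⁵ × sin 45° = 1.03×10⁻⁴ s⁻¹
Height gradient: |∂Z/∂n| = 120 m / 526000 m = 2.28×10⁻⁴
On a pressure surface, geostrophic balance gives V_g = (g/f)|∂Z/∂n|:
V_g = 9.81 × 2.28×10⁻⁴ / 1.03×10⁻⁴ = 21.7 m/s
Converting: 21.7 m/s × 3.6 = 78.1 km/h

78.1 km/h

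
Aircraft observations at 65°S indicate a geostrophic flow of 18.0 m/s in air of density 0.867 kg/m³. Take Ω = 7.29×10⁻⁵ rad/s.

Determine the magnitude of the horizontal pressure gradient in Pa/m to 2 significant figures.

Coriolis parameter at 65°S:
f = 2Ω sin φ = 2 × 7.29×10⁻⁵ × sin 65° = 1.32×10⁻⁴ s⁻¹
Geostrophic balance rearranged: |∂P/∂n| = f ρ V_g
|∂P/∂n| = 1.32×10⁻⁴ × 0.867 × 18.0 = 2.06×10⁻³ Pa/m

2.1×10⁻³ Pa/m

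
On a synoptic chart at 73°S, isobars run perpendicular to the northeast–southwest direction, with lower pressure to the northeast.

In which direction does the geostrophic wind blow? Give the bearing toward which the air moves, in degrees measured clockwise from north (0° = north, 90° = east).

The pressure-gradient force points toward the northeast (bearing 045°).
Geostrophic balance: in the Southern Hemisphere the Coriolis force deflects motion to the left, so the geostrophic wind blows 90° to the left of the pressure-gradient force (low pressure on the right).
Rotating 045° by 90° counterclockwise gives 315° — the wind blows toward the northwest.

315°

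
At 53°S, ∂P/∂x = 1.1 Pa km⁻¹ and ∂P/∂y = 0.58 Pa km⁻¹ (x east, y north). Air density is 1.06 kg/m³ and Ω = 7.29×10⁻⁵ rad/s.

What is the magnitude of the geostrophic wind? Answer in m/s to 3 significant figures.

10.1 m/s

Coriolis parameter at 53°S:
f = 2Ω sin φ = 2 × 7.29×10⁻⁵ × sin 53° = 1.16×10⁻⁴ s⁻¹
In the Southern Hemisphere f is negative: f = −1.16×10⁻⁴ s⁻¹.
Component geostrophic relations (x east, y north):
u_g = −(1/(fρ)) ∂P/∂y,  v_g = (1/(fρ)) ∂P/∂x
u_g = −(0.58×10⁻³)/(−1.16×10⁻⁴ × 1.06) = 4.70 m/s;  v_g = (1.1×10⁻³)/(−1.16×10⁻⁴ × 1.06) = −8.91 m/s
|V_g| = √(u_g² + v_g²) = 10.1 m/s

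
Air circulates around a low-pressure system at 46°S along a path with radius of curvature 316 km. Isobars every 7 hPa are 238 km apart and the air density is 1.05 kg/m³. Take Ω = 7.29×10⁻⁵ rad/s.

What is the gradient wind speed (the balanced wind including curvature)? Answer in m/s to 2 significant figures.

17 m/s

Coriolis parameter at 46°S:
f = 2Ω sin φ = 2 × 7.29×10⁻⁵ × sin 46° = 1.05×10⁻⁴ s⁻¹
Pressure gradient: |∂P/∂n| = 700 Pa / 238000 m = 2.94×10⁻³ Pa/m
Geostrophic speed: V_g = |∂P/∂n|/(fρ) = 2.94×10⁻³/(1.05×10⁻⁴ × 1.05) = 26.7 m/s
Around a low, centrifugal force acts outward with Coriolis, so pressure-gradient force balances both:
(1/ρ)|∂P/∂n| = fV + V²/R  →  V² + fR·V − fR·V_g = 0
With fR = 1.05×10⁻⁴ × 316×10³ m = 33.1 m/s:
V = [−fR + √((fR)² + 4 fR V_g)]/2 = [−33.1 + √(33.1² + 4×33.1×26.7)]/2 = 17.5 m/s
Subgeostrophic (V < V_g = 26.7 m/s), as expected around a low.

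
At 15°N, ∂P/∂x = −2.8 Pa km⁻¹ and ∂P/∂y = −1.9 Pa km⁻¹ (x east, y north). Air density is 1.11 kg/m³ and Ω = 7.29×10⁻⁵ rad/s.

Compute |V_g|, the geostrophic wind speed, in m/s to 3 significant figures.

80.8 m/s

Coriolis parameter at 15°N:
f = 2Ω sin φ = 2 × 7.29×10⁻⁵ × sin 15° = 3.77×10⁻⁵ s⁻¹
Component geostrophic relations (x east, y north):
u_g = −(1/(fρ)) ∂P/∂y,  v_g = (1/(fρ)) ∂P/∂x
u_g = −(−1.9×10⁻³)/(3.77×10⁻⁵ × 1.11) = 45.4 m/s;  v_g = (−2.8×10⁻³)/(3.77×10⁻⁵ × 1.11) = −66.8 m/s
|V_g| = √(u_g² + v_g²) = 80.8 m/s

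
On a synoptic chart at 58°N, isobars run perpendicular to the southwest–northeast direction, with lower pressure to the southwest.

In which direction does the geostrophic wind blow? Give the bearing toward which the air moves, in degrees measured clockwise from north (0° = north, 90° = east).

315°

The pressure-gradient force points toward the southwest (bearing 225°).
Geostrophic balance: in the Northern Hemisphere the Coriolis force deflects motion to the right, so the geostrophic wind blows 90° to the right of the pressure-gradient force (low pressure on the left).
Rotating 225° by 90° clockwise gives 315° — the wind blows toward the northwest.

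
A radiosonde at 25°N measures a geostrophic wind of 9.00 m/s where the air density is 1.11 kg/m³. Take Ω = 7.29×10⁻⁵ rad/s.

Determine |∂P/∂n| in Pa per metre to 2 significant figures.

6.2×10⁻⁴ Pa/m

Coriolis parameter at 25°N:
f = 2Ω sin φ = 2 × 7.29×10⁻⁵ × sin 25° = 6.16×10⁻⁵ s⁻¹
Geostrophic balance rearranged: |∂P/∂n| = f ρ V_g
|∂P/∂n| = 6.16×10⁻⁵ × 1.11 × 9.00 = 6.16×10⁻⁴ Pa/m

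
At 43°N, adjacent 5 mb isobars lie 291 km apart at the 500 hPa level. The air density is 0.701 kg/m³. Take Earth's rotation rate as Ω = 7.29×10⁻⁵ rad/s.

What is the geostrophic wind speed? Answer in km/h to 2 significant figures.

89 km/h

Coriolis parameter at 43°N:
f = 2Ω sin φ = 2 × 7.29×10⁻⁵ × sin 43° = 9.94×10⁻⁵ s⁻¹
Pressure gradient: |∂P/∂n| = 500 Pa / 291000 m = 1.72×10⁻³ Pa/m
Geostrophic balance (pressure-gradient force = Coriolis force):
V_g = (1/(fρ)) |∂P/∂n| = 1.72×10⁻³ / (9.94×10⁻⁵ × 0.701) = 24.7 m/s
Converting: 24.7 m/s × 3.6 = 89 km/h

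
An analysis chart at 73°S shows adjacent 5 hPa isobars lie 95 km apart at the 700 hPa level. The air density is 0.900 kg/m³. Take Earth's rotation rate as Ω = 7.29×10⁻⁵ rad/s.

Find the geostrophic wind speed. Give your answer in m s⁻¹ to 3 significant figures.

Coriolis parameter at 73°S:
f = 2Ω sin φ = 2 × 7.29×10⁻⁵ × sin 73° = 1.39×10⁻⁴ s⁻¹
Pressure gradient: |∂P/∂n| = 500 Pa / 95000 m = 5.26×10⁻³ Pa/m
Geostrophic balance (pressure-gradient force = Coriolis force):
V_g = (1/(fρ)) |∂P/∂n| = 5.26×10⁻³ / (1.39×10⁻⁴ × 0.900) = 41.9 m/s

41.9 m s⁻¹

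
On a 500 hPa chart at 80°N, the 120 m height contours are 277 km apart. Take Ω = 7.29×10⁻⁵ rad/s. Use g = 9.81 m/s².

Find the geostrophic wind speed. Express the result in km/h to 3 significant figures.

107 km/h

Coriolis parameter at 80°N:
f = 2Ω sin φ = 2 × 7.29×10⁻⁵ × sin 80° = 1.44×10⁻⁴ s⁻¹
Height gradient: |∂Z/∂n| = 120 m / 277000 m = 4.33×10⁻⁴
On a pressure surface, geostrophic balance gives V_g = (g/f)|∂Z/∂n|:
V_g = 9.81 × 4.33×10⁻⁴ / 1.44×10⁻⁴ = 29.6 m/s
Converting: 29.6 m/s × 3.6 = 107 km/h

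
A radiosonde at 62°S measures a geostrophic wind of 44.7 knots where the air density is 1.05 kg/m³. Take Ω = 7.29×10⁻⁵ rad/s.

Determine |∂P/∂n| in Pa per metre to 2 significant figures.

Coriolis parameter at 62°S:
f = 2Ω sin φ = 2 × 7.29×10⁻⁵ × sin 62° = 1.29×10⁻⁴ s⁻¹
Wind speed in SI: 44.7 knots = 23.0 m/s
Geostrophic balance rearranged: |∂P/∂n| = f ρ V_g
|∂P/∂n| = 1.29×10⁻⁴ × 1.05 × 23.0 = 3.11×10⁻³ Pa/m

3.1×10⁻³ Pa/m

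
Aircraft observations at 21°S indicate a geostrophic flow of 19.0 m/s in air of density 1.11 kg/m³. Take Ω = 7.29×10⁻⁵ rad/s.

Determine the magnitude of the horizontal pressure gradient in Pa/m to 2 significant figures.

1.1×10⁻³ Pa/m

Coriolis parameter at 21°S:
f = 2Ω sin φ = 2 × 7.29×10⁻⁵ × sin 21° = 5.23×10⁻⁵ s⁻¹
Geostrophic balance rearranged: |∂P/∂n| = f ρ V_g
|∂P/∂n| = 5.23×10⁻⁵ × 1.11 × 19.0 = 1.10×10⁻³ Pa/m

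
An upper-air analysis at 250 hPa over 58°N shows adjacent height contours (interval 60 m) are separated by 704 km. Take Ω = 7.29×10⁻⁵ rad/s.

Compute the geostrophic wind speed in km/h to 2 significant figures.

Coriolis parameter at 58°N:
f = 2Ω sin φ = 2 × 7.29×10⁻⁵ × sin 58° = 1.24×10⁻⁴ s⁻¹
Height gradient: |∂Z/∂n| = 60 m / 704000 m = 8.52×10⁻⁵
On a pressure surface, geostrophic balance gives V_g = (g/f)|∂Z/∂n|:
V_g = 9.81 × 8.52×10⁻⁵ / 1.24×10⁻⁴ = 6.76 m/s
Converting: 6.76 m/s × 3.6 = 24 km/h

24 km/h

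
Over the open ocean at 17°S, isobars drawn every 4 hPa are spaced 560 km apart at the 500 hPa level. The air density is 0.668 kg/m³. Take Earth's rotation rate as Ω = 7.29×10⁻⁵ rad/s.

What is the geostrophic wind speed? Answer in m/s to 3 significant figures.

25.1 m/s

Coriolis parameter at 17°S:
f = 2Ω sin φ = 2 × 7.29×10⁻⁵ × sin 17° = 4.26×10⁻⁵ s⁻¹
Pressure gradient: |∂P/∂n| = 400 Pa / 560000 m = 7.14×10⁻⁴ Pa/m
Geostrophic balance (pressure-gradient force = Coriolis force):
V_g = (1/(fρ)) |∂P/∂n| = 7.14×10⁻⁴ / (4.26×10⁻⁵ × 0.668) = 25.1 m/s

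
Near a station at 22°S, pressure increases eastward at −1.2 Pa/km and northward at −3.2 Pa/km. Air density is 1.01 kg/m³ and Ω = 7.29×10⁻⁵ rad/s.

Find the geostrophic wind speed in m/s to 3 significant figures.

62.0 m/s

Coriolis parameter at 22°S:
f = 2Ω sin φ = 2 × 7.29×10⁻⁵ × sin 22° = 5.46×10⁻⁵ s⁻¹
In the Southern Hemisphere f is negative: f = −5.46×10⁻⁵ s⁻¹.
Component geostrophic relations (x east, y north):
u_g = −(1/(fρ)) ∂P/∂y,  v_g = (1/(fρ)) ∂P/∂x
u_g = −(−3.2×10⁻³)/(−5.46×10⁻⁵ × 1.01) = −58.0 m/s;  v_g = (−1.2×10⁻³)/(−5.46×10⁻⁵ × 1.01) = 21.8 m/s
|V_g| = √(u_g² + v_g²) = 62.0 m/s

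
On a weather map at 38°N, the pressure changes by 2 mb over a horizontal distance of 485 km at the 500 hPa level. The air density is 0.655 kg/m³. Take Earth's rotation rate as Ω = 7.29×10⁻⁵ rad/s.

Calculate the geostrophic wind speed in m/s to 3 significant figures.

7.01 m/s

Coriolis parameter at 38°N:
f = 2Ω sin φ = 2 × 7.29×10⁻⁵ × sin 38° = 8.98×10⁻⁵ s⁻¹
Pressure gradient: |∂P/∂n| = 200 Pa / 485000 m = 4.12×10⁻⁴ Pa/m
Geostrophic balance (pressure-gradient force = Coriolis force):
V_g = (1/(fρ)) |∂P/∂n| = 4.12×10⁻⁴ / (8.98×10⁻⁵ × 0.655) = 7.01 m/s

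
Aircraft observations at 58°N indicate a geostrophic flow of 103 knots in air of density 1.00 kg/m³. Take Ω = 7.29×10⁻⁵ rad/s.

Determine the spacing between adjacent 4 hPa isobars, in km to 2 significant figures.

Coriolis parameter at 58°N:
f = 2Ω sin φ = 2 × 7.29×10⁻⁵ × sin 58° = 1.24×10⁻⁴ s⁻¹
Wind speed in SI: 103 knots = 53.0 m/s
Geostrophic balance rearranged: |∂P/∂n| = f ρ V_g
|∂P/∂n| = 1.24×10⁻⁴ × 1.00 × 53.0 = 6.55×10⁻³ Pa/m
Isobar spacing: Δn = ΔP/|∂P/∂n| = 400 Pa / 6.55×10⁻³ Pa/m = 61053 m ≈ 61 km

61 km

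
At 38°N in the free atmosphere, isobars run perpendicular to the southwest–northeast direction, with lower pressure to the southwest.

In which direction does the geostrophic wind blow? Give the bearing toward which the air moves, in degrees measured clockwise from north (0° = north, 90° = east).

315°

The pressure-gradient force points toward the southwest (bearing 225°).
Geostrophic balance: in the Northern Hemisphere the Coriolis force deflects motion to the right, so the geostrophic wind blows 90° to the right of the pressure-gradient force (low pressure on the left).
Rotating 225° by 90° clockwise gives 315° — the wind blows toward the northwest.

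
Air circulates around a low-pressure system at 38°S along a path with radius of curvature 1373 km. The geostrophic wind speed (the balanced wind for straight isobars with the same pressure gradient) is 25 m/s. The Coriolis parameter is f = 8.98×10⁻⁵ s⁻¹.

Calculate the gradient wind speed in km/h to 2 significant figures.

77 km/h

Around a low, centrifugal force acts outward with Coriolis, so pressure-gradient force balances both:
(1/ρ)|∂P/∂n| = fV + V²/R  →  V² + fR·V − fR·V_g = 0
With fR = 8.98×10⁻⁵ × 1373×10³ m = 123 m/s:
V = [−fR + √((fR)² + 4 fR V_g)]/2 = [−123 + √(123² + 4×123×25)]/2 = 21.3 m/s
Subgeostrophic (V < V_g = 25 m/s), as expected around a low.
Converting: 21.3 m/s × 3.6 = 77 km/h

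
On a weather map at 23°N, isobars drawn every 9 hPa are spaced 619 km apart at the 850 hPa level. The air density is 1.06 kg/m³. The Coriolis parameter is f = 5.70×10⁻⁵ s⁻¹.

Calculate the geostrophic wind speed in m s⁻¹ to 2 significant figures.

Pressure gradient: |∂P/∂n| = 900 Pa / 619000 m = 1.45×10⁻³ Pa/m
Geostrophic balance (pressure-gradient force = Coriolis force):
V_g = (1/(fρ)) |∂P/∂n| = 1.45×10⁻³ / (5.70×10⁻⁵ × 1.06) = 24.1 m/s

24 m s⁻¹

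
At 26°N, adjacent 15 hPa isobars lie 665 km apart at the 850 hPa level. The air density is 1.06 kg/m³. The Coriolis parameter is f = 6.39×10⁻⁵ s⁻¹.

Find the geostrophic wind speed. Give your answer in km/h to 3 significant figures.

120 km/h

Pressure gradient: |∂P/∂n| = 1500 Pa / 665000 m = 2.26×10⁻³ Pa/m
Geostrophic balance (pressure-gradient force = Coriolis force):
V_g = (1/(fρ)) |∂P/∂n| = 2.26×10⁻³ / (6.39×10⁻⁵ × 1.06) = 33.3 m/s
Converting: 33.3 m/s × 3.6 = 120 km/h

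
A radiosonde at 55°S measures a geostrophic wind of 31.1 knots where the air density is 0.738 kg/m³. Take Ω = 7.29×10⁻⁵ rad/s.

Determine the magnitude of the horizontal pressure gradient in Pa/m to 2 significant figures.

1.4×10⁻³ Pa/m

Coriolis parameter at 55°S:
f = 2Ω sin φ = 2 × 7.29×10⁻⁵ × sin 55° = 1.19×10⁻⁴ s⁻¹
Wind speed in SI: 31.1 knots = 16.0 m/s
Geostrophic balance rearranged: |∂P/∂n| = f ρ V_g
|∂P/∂n| = 1.19×10⁻⁴ × 0.738 × 16.0 = 1.41×10⁻³ Pa/m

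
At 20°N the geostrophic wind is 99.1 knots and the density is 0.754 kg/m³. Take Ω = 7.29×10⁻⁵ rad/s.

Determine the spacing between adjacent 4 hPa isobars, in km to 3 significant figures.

Coriolis parameter at 20°N:
f = 2Ω sin φ = 2 × 7.29×10⁻⁵ × sin 20° = 4.99×10⁻⁵ s⁻¹
Wind speed in SI: 99.1 knots = 51.0 m/s
Geostrophic balance rearranged: |∂P/∂n| = f ρ V_g
|∂P/∂n| = 4.99×10⁻⁵ × 0.754 × 51.0 = 1.92×10⁻³ Pa/m
Isobar spacing: Δn = ΔP/|∂P/∂n| = 400 Pa / 1.92×10⁻³ Pa/m = 208674 m ≈ 209 km

209 km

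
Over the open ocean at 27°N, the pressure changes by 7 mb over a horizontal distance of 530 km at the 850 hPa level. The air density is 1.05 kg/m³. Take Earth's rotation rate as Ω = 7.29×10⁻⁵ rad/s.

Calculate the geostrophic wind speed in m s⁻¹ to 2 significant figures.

19 m s⁻¹

Coriolis parameter at 27°N:
f = 2Ω sin φ = 2 × 7.29×10⁻⁵ × sin 27° = 6.62×10⁻⁵ s⁻¹
Pressure gradient: |∂P/∂n| = 700 Pa / 530000 m = 1.32×10⁻³ Pa/m
Geostrophic balance (pressure-gradient force = Coriolis force):
V_g = (1/(fρ)) |∂P/∂n| = 1.32×10⁻³ / (6.62×10⁻⁵ × 1.05) = 19.0 m/s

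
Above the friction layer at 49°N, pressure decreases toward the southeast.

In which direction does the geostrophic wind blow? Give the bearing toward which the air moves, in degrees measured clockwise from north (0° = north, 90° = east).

225°

The pressure-gradient force points toward the southeast (bearing 135°).
Geostrophic balance: in the Northern Hemisphere the Coriolis force deflects motion to the right, so the geostrophic wind blows 90° to the right of the pressure-gradient force (low pressure on the left).
Rotating 135° by 90° clockwise gives 225° — the wind blows toward the southwest.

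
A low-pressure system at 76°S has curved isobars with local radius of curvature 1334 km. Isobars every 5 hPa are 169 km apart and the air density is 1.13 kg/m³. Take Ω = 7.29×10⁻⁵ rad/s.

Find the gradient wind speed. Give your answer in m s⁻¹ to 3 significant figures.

17.0 m s⁻¹

Coriolis parameter at 76°S:
f = 2Ω sin φ = 2 × 7.29×10⁻⁵ × sin 76° = 1.41×10⁻⁴ s⁻¹
Pressure gradient: |∂P/∂n| = 500 Pa / 169000 m = 2.96×10⁻³ Pa/m
Geostrophic speed: V_g = |∂P/∂n|/(fρ) = 2.96×10⁻³/(1.41×10⁻⁴ × 1.13) = 18.5 m/s
Around a low, centrifugal force acts outward with Coriolis, so pressure-gradient force balances both:
(1/ρ)|∂P/∂n| = fV + V²/R  →  V² + fR·V − fR·V_g = 0
With fR = 1.41×10⁻⁴ × 1334×10³ m = 189 m/s:
V = [−fR + √((fR)² + 4 fR V_g)]/2 = [−189 + √(189² + 4×189×18.5)]/2 = 17 m/s
Subgeostrophic (V < V_g = 18.5 m/s), as expected around a low.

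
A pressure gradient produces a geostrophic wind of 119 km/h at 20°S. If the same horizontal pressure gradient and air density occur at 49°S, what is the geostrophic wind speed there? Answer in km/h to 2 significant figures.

54 km/h

With the same pressure gradient and density, V_g ∝ 1/f ∝ 1/sin φ.
V₂ = V₁ · sin φ₁ / sin φ₂ = 119 × sin 20° / sin 49°
V₂ = 119 × 0.3420/0.7547 = 54 km/h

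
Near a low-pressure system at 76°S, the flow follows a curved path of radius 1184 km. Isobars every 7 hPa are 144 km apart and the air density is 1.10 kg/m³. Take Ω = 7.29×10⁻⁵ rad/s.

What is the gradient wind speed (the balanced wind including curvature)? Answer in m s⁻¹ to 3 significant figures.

Coriolis parameter at 76°S:
f = 2Ω sin φ = 2 × 7.29×10⁻⁵ × sin 76° = 1.41×10⁻⁴ s⁻¹
Pressure gradient: |∂P/∂n| = 700 Pa / 144000 m = 4.86×10⁻³ Pa/m
Geostrophic speed: V_g = |∂P/∂n|/(fρ) = 4.86×10⁻³/(1.41×10⁻⁴ × 1.10) = 31.2 m/s
Around a low, centrifugal force acts outward with Coriolis, so pressure-gradient force balances both:
(1/ρ)|∂P/∂n| = fV + V²/R  →  V² + fR·V − fR·V_g = 0
With fR = 1.41×10⁻⁴ × 1184×10³ m = 167 m/s:
V = [−fR + √((fR)² + 4 fR V_g)]/2 = [−167 + √(167² + 4×167×31.2)]/2 = 26.9 m/s
Subgeostrophic (V < V_g = 31.2 m/s), as expected around a low.

26.9 m s⁻¹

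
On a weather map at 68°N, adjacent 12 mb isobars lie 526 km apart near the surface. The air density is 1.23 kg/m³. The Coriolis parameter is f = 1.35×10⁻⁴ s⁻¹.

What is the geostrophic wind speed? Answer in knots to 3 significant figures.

26.7 knots

Pressure gradient: |∂P/∂n| = 1200 Pa / 526000 m = 2.28×10⁻³ Pa/m
Geostrophic balance (pressure-gradient force = Coriolis force):
V_g = (1/(fρ)) |∂P/∂n| = 2.28×10⁻³ / (1.35×10⁻⁴ × 1.23) = 13.7 m/s
Converting: 13.7 m/s × 1.944 = 26.7 knots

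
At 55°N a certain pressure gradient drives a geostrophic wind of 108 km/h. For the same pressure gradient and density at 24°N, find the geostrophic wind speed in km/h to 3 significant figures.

218 km/h

With the same pressure gradient and density, V_g ∝ 1/f ∝ 1/sin φ.
V₂ = V₁ · sin φ₁ / sin φ₂ = 108 × sin 55° / sin 24°
V₂ = 108 × 0.8192/0.4067 = 218 km/h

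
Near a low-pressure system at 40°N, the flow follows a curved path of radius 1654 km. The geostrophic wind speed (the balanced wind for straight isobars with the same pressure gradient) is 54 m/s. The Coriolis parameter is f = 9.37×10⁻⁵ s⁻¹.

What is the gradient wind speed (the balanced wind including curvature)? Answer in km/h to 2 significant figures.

150 km/h

Around a low, centrifugal force acts outward with Coriolis, so pressure-gradient force balances both:
(1/ρ)|∂P/∂n| = fV + V²/R  →  V² + fR·V − fR·V_g = 0
With fR = 9.37×10⁻⁵ × 1654×10³ m = 155 m/s:
V = [−fR + √((fR)² + 4 fR V_g)]/2 = [−155 + √(155² + 4×155×54)]/2 = 42.4 m/s
Subgeostrophic (V < V_g = 54 m/s), as expected around a low.
Converting: 42.4 m/s × 3.6 = 150 km/h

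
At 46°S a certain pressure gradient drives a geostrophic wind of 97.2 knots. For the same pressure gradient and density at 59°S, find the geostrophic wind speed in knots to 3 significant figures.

With the same pressure gradient and density, V_g ∝ 1/f ∝ 1/sin φ.
V₂ = V₁ · sin φ₁ / sin φ₂ = 97.2 × sin 46° / sin 59°
V₂ = 97.2 × 0.7193/0.8572 = 81.6 knots

81.6 knots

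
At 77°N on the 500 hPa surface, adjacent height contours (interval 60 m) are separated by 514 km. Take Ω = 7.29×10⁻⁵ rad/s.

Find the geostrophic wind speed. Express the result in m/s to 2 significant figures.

Coriolis parameter at 77°N:
f = 2Ω sin φ = 2 × 7.29×10⁻⁵ × sin 77° = 1.42×10⁻⁴ s⁻¹
Height gradient: |∂Z/∂n| = 60 m / 514000 m = 1.17×10⁻⁴
On a pressure surface, geostrophic balance gives V_g = (g/f)|∂Z/∂n|:
V_g = 9.81 × 1.17×10⁻⁴ / 1.42×10⁻⁴ = 8.06 m/s

8.1 m/s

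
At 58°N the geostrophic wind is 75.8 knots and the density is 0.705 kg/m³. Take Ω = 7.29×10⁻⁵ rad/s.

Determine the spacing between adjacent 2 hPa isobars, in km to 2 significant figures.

59 km

Coriolis parameter at 58°N:
f = 2Ω sin φ = 2 × 7.29×10⁻⁵ × sin 58° = 1.24×10⁻⁴ s⁻¹
Wind speed in SI: 75.8 knots = 39.0 m/s
Geostrophic balance rearranged: |∂P/∂n| = f ρ V_g
|∂P/∂n| = 1.24×10⁻⁴ × 0.705 × 39.0 = 3.40×10⁻³ Pa/m
Isobar spacing: Δn = ΔP/|∂P/∂n| = 200 Pa / 3.40×10⁻³ Pa/m = 58838 m ≈ 59 km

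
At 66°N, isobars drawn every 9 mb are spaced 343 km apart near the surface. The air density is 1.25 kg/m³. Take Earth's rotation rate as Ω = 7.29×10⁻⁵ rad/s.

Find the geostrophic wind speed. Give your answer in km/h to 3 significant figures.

56.7 km/h

Coriolis parameter at 66°N:
f = 2Ω sin φ = 2 × 7.29×10⁻⁵ × sin 66° = 1.33×10⁻⁴ s⁻¹
Pressure gradient: |∂P/∂n| = 900 Pa / 343000 m = 2.62×10⁻³ Pa/m
Geostrophic balance (pressure-gradient force = Coriolis force):
V_g = (1/(fρ)) |∂P/∂n| = 2.62×10⁻³ / (1.33×10⁻⁴ × 1.25) = 15.8 m/s
Converting: 15.8 m/s × 3.6 = 56.7 km/h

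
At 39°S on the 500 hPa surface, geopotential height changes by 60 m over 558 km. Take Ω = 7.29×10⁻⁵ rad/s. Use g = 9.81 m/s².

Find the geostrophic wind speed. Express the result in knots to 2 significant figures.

22 knots

Coriolis parameter at 39°S:
f = 2Ω sin φ = 2 × 7.29×10⁻⁵ × sin 39° = 9.18×10⁻⁵ s⁻¹
Height gradient: |∂Z/∂n| = 60 m / 558000 m = 1.08×10⁻⁴
On a pressure surface, geostrophic balance gives V_g = (g/f)|∂Z/∂n|:
V_g = 9.81 × 1.08×10⁻⁴ / 9.18×10⁻⁵ = 11.5 m/s
Converting: 11.5 m/s × 1.944 = 22 knots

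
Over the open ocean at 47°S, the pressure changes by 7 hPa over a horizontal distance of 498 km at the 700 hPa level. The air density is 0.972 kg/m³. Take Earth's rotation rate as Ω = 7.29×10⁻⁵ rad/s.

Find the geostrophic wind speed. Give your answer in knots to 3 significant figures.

Coriolis parameter at 47°S:
f = 2Ω sin φ = 2 × 7.29×10⁻⁵ × sin 47° = 1.07×10⁻⁴ s⁻¹
Pressure gradient: |∂P/∂n| = 700 Pa / 498000 m = 1.41×10⁻³ Pa/m
Geostrophic balance (pressure-gradient force = Coriolis force):
V_g = (1/(fρ)) |∂P/∂n| = 1.41×10⁻³ / (1.07×10⁻⁴ × 0.972) = 13.6 m/s
Converting: 13.6 m/s × 1.944 = 26.4 knots

26.4 knots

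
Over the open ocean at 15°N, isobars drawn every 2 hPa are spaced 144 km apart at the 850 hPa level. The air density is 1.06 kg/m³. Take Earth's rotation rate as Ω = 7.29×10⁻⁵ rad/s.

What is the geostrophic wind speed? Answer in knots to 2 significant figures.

67 knots

Coriolis parameter at 15°N:
f = 2Ω sin φ = 2 × 7.29×10⁻⁵ × sin 15° = 3.77×10⁻⁵ s⁻¹
Pressure gradient: |∂P/∂n| = 200 Pa / 144000 m = 1.39×10⁻³ Pa/m
Geostrophic balance (pressure-gradient force = Coriolis force):
V_g = (1/(fρ)) |∂P/∂n| = 1.39×10⁻³ / (3.77×10⁻⁵ × 1.06) = 34.7 m/s
Converting: 34.7 m/s × 1.944 = 67 knots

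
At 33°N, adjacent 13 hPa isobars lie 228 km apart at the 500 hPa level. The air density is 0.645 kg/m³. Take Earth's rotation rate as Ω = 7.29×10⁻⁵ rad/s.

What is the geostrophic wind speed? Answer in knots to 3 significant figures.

216 knots

Coriolis parameter at 33°N:
f = 2Ω sin φ = 2 × 7.29×10⁻⁵ × sin 33° = 7.94×10⁻⁵ s⁻¹
Pressure gradient: |∂P/∂n| = 1300 Pa / 228000 m = 5.70×10⁻³ Pa/m
Geostrophic balance (pressure-gradient force = Coriolis force):
V_g = (1/(fρ)) |∂P/∂n| = 5.70×10⁻³ / (7.94×10⁻⁵ × 0.645) = 111 m/s
Converting: 111 m/s × 1.944 = 216 knots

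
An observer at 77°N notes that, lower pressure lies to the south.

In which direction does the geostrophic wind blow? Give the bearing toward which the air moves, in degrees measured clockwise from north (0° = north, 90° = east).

The pressure-gradient force points toward the south (bearing 180°).
Geostrophic balance: in the Northern Hemisphere the Coriolis force deflects motion to the right, so the geostrophic wind blows 90° to the right of the pressure-gradient force (low pressure on the left).
Rotating 180° by 90° clockwise gives 270° — the wind blows toward the west.

270°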